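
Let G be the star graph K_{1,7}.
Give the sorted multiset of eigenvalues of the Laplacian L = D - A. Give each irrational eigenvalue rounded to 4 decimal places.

[0, 1, 1, 1, 1, 1, 1, 8]

The graph has 8 vertices and degree multiset [7, 1, 1, 1, 1, 1, 1, 1]; D is the diagonal matrix of degrees and L = D - A. Since every row of L sums to 0, the all-ones vector is in the kernel and 0 is an eigenvalue. The single zero eigenvalue shows the graph is connected. By the matrix-tree theorem the graph has (1/8) * product of the nonzero eigenvalues = 1 spanning tree. The largest eigenvalue, 8, is at most the vertex count 8.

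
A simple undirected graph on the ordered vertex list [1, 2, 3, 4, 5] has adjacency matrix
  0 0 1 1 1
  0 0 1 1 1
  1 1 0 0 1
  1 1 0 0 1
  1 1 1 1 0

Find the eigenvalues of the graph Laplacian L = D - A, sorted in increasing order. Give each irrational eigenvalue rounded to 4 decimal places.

[0, 3, 3, 5, 5]

Reading degrees in the order [1, 2, 3, 4, 5] gives [3, 3, 3, 3, 4]; set D = diag(3, 3, 3, 3, 4) and form L = D - A. Diagonalising L (or applying a numerical eigensolver to the 5x5 matrix) gives the spectrum above.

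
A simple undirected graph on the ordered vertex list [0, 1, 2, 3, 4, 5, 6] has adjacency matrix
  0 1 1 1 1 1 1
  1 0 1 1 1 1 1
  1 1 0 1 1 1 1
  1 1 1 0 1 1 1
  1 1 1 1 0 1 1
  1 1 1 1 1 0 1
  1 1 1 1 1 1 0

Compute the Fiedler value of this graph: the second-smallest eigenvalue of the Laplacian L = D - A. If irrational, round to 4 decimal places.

7

With the vertex order [0, 1, 2, 3, 4, 5, 6], the degrees are [6, 6, 6, 6, 6, 6, 6], giving D = diag(6, 6, 6, 6, 6, 6, 6) and L = D - A. Computing the eigenvalues of L and sorting gives [0, 7, 7, 7, 7, 7, 7]. The Fiedler value lambda_2 = 7 is strictly positive, so the graph is connected. By the matrix-tree theorem the graph has (1/7) * product of the nonzero eigenvalues = 16807 spanning trees. The largest eigenvalue, 7, is at most the vertex count 7.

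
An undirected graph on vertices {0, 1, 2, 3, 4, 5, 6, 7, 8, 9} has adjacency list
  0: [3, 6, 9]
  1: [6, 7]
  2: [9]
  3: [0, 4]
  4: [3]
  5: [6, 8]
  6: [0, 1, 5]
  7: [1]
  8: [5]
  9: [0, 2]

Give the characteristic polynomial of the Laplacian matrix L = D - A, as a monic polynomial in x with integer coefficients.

With the vertex order [0, 1, 2, 3, 4, 5, 6, 7, 8, 9], the degrees are [3, 2, 1, 2, 1, 2, 3, 1, 1, 2], giving D = diag(3, 2, 1, 2, 1, 2, 3, 1, 1, 2) and L = D - A. L has integer entries, so p(x) = det(xI - L) has integer coefficients. Expanding the determinant yields x^10 - 18x^9 + 134x^8 - 536x^7 + 1251x^6 - 1730x^5 + 1378x^4 - 592x^3 + 125x^2 - 10x. Since p(0) = det(-L) = 0, x divides p(x). The largest eigenvalue, 4.7913, is at most the vertex count 10.

x^10 - 18x^9 + 134x^8 - 536x^7 + 1251x^6 - 1730x^5 + 1378x^4 - 592x^3 + 125x^2 - 10x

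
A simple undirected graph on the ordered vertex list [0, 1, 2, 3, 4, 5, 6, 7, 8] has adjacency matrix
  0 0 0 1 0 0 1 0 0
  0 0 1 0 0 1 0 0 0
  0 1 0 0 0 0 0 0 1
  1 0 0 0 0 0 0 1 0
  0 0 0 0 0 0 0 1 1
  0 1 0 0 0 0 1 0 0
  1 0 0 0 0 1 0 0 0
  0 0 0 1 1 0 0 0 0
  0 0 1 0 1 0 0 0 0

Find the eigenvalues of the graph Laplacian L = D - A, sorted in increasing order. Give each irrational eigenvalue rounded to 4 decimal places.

Each diagonal entry of L is the vertex degree and each off-diagonal entry is -1 where an edge is present, 0 otherwise; in the order [0, 1, 2, 3, 4, 5, 6, 7, 8] the diagonal is [2, 2, 2, 2, 2, 2, 2, 2, 2]. Since every row of L sums to 0, the all-ones vector is in the kernel and 0 is an eigenvalue. The single zero eigenvalue shows the graph is connected.

[0, 0.4679, 0.4679, 1.6527, 1.6527, 3, 3, 3.8794, 3.8794]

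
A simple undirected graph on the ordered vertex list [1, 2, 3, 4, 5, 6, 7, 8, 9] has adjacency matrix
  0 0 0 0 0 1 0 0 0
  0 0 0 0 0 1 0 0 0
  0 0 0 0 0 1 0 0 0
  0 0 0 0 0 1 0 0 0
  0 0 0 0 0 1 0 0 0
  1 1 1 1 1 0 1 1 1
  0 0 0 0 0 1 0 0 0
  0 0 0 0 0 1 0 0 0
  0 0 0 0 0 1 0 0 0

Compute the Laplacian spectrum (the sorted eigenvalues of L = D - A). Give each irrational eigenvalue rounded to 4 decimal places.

Reading degrees in the order [1, 2, 3, 4, 5, 6, 7, 8, 9] gives [1, 1, 1, 1, 1, 8, 1, 1, 1]; set D = diag(1, 1, 1, 1, 1, 8, 1, 1, 1) and form L = D - A. L is symmetric positive semidefinite, so every eigenvalue is real and nonnegative. There is one zero in the spectrum, matching the 1 component. By the matrix-tree theorem the graph has (1/9) * product of the nonzero eigenvalues = 1 spanning tree.

[0, 1, 1, 1, 1, 1, 1, 1, 9]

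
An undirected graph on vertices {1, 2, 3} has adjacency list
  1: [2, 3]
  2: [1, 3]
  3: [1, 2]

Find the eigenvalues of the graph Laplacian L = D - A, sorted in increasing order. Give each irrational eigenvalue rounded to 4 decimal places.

Each diagonal entry of L is the vertex degree and each off-diagonal entry is -1 where an edge is present, 0 otherwise; in the order [1, 2, 3] the diagonal is [2, 2, 2]. Since every row of L sums to 0, the all-ones vector is in the kernel and 0 is an eigenvalue. The single zero eigenvalue shows the graph is connected. By the matrix-tree theorem the graph has (1/3) * product of the nonzero eigenvalues = 3 spanning trees. The eigenvalues sum to 6, which equals trace(L) = 2|E|.

[0, 3, 3]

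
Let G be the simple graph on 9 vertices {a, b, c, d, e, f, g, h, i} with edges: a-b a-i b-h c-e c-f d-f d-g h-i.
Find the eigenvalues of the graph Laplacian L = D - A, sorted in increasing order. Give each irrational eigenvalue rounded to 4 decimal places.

[0, 0, 0.3820, 1.3820, 2, 2, 2.6180, 3.6180, 4]

Reading degrees in the order [a, b, c, d, e, f, g, h, i] gives [2, 2, 2, 2, 1, 2, 1, 2, 2]; set D = diag(2, 2, 2, 2, 1, 2, 1, 2, 2) and form L = D - A. Diagonalising L (or applying a numerical eigensolver to the 9x9 matrix) gives the spectrum above. The 2 zero eigenvalues correspond to the 2 connected components. The largest eigenvalue, 4, is at most the vertex count 9. There are 2 zeros in the spectrum, matching the 2 components.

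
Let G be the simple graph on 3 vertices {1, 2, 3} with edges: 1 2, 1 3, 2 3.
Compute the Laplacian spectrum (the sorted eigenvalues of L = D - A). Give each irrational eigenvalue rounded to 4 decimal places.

Reading degrees in the order [1, 2, 3] gives [2, 2, 2]; set D = diag(2, 2, 2) and form L = D - A. Diagonalising L (or applying a numerical eigensolver to the 3x3 matrix) gives the spectrum above. The single zero eigenvalue shows the graph is connected.

[0, 3, 3]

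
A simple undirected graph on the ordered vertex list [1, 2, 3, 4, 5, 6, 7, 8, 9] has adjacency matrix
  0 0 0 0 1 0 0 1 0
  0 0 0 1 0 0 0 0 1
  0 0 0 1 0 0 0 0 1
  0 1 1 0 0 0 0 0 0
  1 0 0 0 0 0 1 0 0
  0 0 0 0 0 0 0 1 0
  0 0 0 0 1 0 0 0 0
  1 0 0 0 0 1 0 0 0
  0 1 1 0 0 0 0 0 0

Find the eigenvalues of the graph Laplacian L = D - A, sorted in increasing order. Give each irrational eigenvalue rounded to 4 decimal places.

[0, 0, 0.3820, 1.3820, 2, 2, 2.6180, 3.6180, 4]

Each diagonal entry of L is the vertex degree and each off-diagonal entry is -1 where an edge is present, 0 otherwise; in the order [1, 2, 3, 4, 5, 6, 7, 8, 9] the diagonal is [2, 2, 2, 2, 2, 1, 1, 2, 2]. L is symmetric positive semidefinite, so every eigenvalue is real and nonnegative. The 2 zero eigenvalues correspond to the 2 connected components. The eigenvalues sum to 16, which equals trace(L) = 2|E|. There are 2 zeros in the spectrum, matching the 2 components.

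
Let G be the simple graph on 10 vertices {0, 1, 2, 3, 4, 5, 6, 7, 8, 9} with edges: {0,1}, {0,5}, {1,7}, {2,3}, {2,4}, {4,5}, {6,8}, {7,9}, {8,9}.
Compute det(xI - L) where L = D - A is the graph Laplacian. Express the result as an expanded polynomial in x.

x^10 - 18x^9 + 136x^8 - 560x^7 + 1365x^6 - 2002x^5 + 1716x^4 - 792x^3 + 165x^2 - 10x

Each diagonal entry of L is the vertex degree and each off-diagonal entry is -1 where an edge is present, 0 otherwise; in the order [0, 1, 2, 3, 4, 5, 6, 7, 8, 9] the diagonal is [2, 2, 2, 1, 2, 2, 1, 2, 2, 2]. Computing det(xI - L) by cofactor expansion (or equivalently via sum-over-permutations) gives x^10 - 18x^9 + 136x^8 - 560x^7 + 1365x^6 - 2002x^5 + 1716x^4 - 792x^3 + 165x^2 - 10x. The coefficient of x^9 equals -trace(L) = -18, matching the sum of degrees. The eigenvalues sum to 18, which equals trace(L) = 2|E|. By the matrix-tree theorem the graph has (1/10) * product of the nonzero eigenvalues = 1 spanning tree.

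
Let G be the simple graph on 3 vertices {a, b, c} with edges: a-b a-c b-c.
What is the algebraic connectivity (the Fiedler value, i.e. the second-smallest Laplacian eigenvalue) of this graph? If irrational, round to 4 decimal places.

Each diagonal entry of L is the vertex degree and each off-diagonal entry is -1 where an edge is present, 0 otherwise; in the order [a, b, c] the diagonal is [2, 2, 2]. Computing the eigenvalues of L and sorting gives [0, 3, 3]. The Fiedler value lambda_2 = 3 is strictly positive, so the graph is connected. The eigenvalues sum to 6, which equals trace(L) = 2|E|.

3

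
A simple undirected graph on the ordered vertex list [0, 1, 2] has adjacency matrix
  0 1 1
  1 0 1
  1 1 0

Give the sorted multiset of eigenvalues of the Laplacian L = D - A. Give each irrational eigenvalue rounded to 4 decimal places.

Each diagonal entry of L is the vertex degree and each off-diagonal entry is -1 where an edge is present, 0 otherwise; in the order [0, 1, 2] the diagonal is [2, 2, 2]. The multiplicity of 0 as a Laplacian eigenvalue equals the number of connected components. The single zero eigenvalue shows the graph is connected. There is one zero in the spectrum, matching the 1 component.

[0, 3, 3]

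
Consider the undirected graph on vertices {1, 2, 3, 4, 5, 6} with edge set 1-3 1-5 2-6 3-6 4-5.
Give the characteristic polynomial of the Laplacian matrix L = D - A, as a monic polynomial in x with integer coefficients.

x^6 - 10x^5 + 36x^4 - 56x^3 + 35x^2 - 6x

Each diagonal entry of L is the vertex degree and each off-diagonal entry is -1 where an edge is present, 0 otherwise; in the order [1, 2, 3, 4, 5, 6] the diagonal is [2, 1, 2, 1, 2, 2]. L has integer entries, so p(x) = det(xI - L) has integer coefficients. Expanding the determinant yields x^6 - 10x^5 + 36x^4 - 56x^3 + 35x^2 - 6x. The coefficient of x^5 equals -trace(L) = -10, matching the sum of degrees. The largest eigenvalue, 3.7321, is at most the vertex count 6. By the matrix-tree theorem the graph has (1/6) * product of the nonzero eigenvalues = 1 spanning tree.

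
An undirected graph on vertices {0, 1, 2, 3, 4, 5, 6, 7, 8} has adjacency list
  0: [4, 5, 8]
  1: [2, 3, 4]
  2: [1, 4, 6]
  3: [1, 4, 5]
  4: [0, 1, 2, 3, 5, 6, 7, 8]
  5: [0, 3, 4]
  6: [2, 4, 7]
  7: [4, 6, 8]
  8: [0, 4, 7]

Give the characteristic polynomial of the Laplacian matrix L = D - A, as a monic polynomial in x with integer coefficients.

With the vertex order [0, 1, 2, 3, 4, 5, 6, 7, 8], the degrees are [3, 3, 3, 3, 8, 3, 3, 3, 3], giving D = diag(3, 3, 3, 3, 8, 3, 3, 3, 3) and L = D - A. L has integer entries, so p(x) = det(xI - L) has integer coefficients. Expanding the determinant yields x^9 - 32x^8 + 428x^7 - 3136x^6 + 13786x^5 - 37232x^4 + 60276x^3 - 53424x^2 + 19845x. The coefficient of x^8 equals -trace(L) = -32, matching the sum of degrees.

x^9 - 32x^8 + 428x^7 - 3136x^6 + 13786x^5 - 37232x^4 + 60276x^3 - 53424x^2 + 19845x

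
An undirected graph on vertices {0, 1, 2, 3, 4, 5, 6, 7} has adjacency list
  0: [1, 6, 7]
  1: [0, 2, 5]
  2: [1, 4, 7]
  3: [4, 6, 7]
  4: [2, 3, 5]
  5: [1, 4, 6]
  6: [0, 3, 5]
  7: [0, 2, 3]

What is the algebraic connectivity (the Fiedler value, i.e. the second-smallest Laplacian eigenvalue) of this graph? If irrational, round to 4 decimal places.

Reading degrees in the order [0, 1, 2, 3, 4, 5, 6, 7] gives [3, 3, 3, 3, 3, 3, 3, 3]; set D = diag(3, 3, 3, 3, 3, 3, 3, 3) and form L = D - A. The smallest Laplacian eigenvalue is always 0. The next one, lambda_2 = 2, measures how hard the graph is to disconnect: larger values mean better connectivity. The largest eigenvalue, 6, is at most the vertex count 8. The eigenvalues sum to 24, which equals trace(L) = 2|E|.

2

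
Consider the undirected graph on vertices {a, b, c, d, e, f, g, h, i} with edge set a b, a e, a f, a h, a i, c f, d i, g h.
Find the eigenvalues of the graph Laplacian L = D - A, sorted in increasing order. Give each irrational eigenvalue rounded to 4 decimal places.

[0, 0.3820, 0.3820, 0.6711, 1, 2.1814, 2.6180, 2.6180, 6.1474]

With the vertex order [a, b, c, d, e, f, g, h, i], the degrees are [5, 1, 1, 1, 1, 2, 1, 2, 2], giving D = diag(5, 1, 1, 1, 1, 2, 1, 2, 2) and L = D - A. The multiplicity of 0 as a Laplacian eigenvalue equals the number of connected components. The largest eigenvalue, 6.1474, is at most the vertex count 9.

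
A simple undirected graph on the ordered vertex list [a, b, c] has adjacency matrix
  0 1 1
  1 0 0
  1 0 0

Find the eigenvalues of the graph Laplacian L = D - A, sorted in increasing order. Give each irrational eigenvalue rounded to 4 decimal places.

[0, 1, 3]

With the vertex order [a, b, c], the degrees are [2, 1, 1], giving D = diag(2, 1, 1) and L = D - A. Diagonalising L (or applying a numerical eigensolver to the 3x3 matrix) gives the spectrum above. The eigenvalues sum to 4, which equals trace(L) = 2|E|.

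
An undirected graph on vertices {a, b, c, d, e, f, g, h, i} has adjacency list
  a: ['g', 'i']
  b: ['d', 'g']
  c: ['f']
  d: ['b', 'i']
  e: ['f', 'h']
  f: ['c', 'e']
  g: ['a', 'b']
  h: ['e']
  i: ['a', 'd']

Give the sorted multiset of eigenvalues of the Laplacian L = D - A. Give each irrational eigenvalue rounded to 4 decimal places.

With the vertex order [a, b, c, d, e, f, g, h, i], the degrees are [2, 2, 1, 2, 2, 2, 2, 1, 2], giving D = diag(2, 2, 1, 2, 2, 2, 2, 1, 2) and L = D - A. Diagonalising L (or applying a numerical eigensolver to the 9x9 matrix) gives the spectrum above. The 2 zero eigenvalues correspond to the 2 connected components. The largest eigenvalue, 3.6180, is at most the vertex count 9.

[0, 0, 0.5858, 1.3820, 1.3820, 2, 3.4142, 3.6180, 3.6180]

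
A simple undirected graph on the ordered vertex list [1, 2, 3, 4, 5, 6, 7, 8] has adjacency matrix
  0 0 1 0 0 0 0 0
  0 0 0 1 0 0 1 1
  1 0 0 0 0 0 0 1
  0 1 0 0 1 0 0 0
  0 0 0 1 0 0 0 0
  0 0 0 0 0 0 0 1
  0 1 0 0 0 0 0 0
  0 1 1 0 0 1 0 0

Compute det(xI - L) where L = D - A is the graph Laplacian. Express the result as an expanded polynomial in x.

With the vertex order [1, 2, 3, 4, 5, 6, 7, 8], the degrees are [1, 3, 2, 2, 1, 1, 1, 3], giving D = diag(1, 3, 2, 2, 1, 1, 1, 3) and L = D - A. L has integer entries, so p(x) = det(xI - L) has integer coefficients. Expanding the determinant yields x^8 - 14x^7 + 76x^6 - 204x^5 + 286x^4 - 204x^3 + 68x^2 - 8x. Since p(0) = det(-L) = 0, x divides p(x). The eigenvalues sum to 14, which equals trace(L) = 2|E|.

x^8 - 14x^7 + 76x^6 - 204x^5 + 286x^4 - 204x^3 + 68x^2 - 8x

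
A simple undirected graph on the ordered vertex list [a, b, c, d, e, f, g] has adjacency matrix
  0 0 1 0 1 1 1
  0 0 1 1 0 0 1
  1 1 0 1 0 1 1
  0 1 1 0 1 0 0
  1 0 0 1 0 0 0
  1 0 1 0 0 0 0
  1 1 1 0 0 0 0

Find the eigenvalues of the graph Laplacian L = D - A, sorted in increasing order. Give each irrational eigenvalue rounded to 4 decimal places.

[0, 1.5858, 1.8247, 2.8740, 4.4142, 5.1260, 6.1753]

Each diagonal entry of L is the vertex degree and each off-diagonal entry is -1 where an edge is present, 0 otherwise; in the order [a, b, c, d, e, f, g] the diagonal is [4, 3, 5, 3, 2, 2, 3]. Diagonalising L (or applying a numerical eigensolver to the 7x7 matrix) gives the spectrum above. The largest eigenvalue, 6.1753, is at most the vertex count 7.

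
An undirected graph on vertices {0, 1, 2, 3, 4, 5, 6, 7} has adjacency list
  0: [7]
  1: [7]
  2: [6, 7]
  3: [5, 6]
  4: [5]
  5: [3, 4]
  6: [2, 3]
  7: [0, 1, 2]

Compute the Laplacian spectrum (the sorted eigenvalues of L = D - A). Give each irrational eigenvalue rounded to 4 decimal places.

[0, 0.1667, 0.7276, 1, 1.6353, 2.6729, 3.5643, 4.2332]

With the vertex order [0, 1, 2, 3, 4, 5, 6, 7], the degrees are [1, 1, 2, 2, 1, 2, 2, 3], giving D = diag(1, 1, 2, 2, 1, 2, 2, 3) and L = D - A. L is symmetric positive semidefinite, so every eigenvalue is real and nonnegative. The single zero eigenvalue shows the graph is connected. The eigenvalues sum to 14, which equals trace(L) = 2|E|. There is one zero in the spectrum, matching the 1 component.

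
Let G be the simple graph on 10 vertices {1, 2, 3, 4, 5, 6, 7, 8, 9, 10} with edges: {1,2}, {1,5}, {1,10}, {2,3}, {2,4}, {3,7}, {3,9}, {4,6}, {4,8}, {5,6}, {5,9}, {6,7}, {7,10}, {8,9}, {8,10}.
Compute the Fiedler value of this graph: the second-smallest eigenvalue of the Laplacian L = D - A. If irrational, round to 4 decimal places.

Each diagonal entry of L is the vertex degree and each off-diagonal entry is -1 where an edge is present, 0 otherwise; in the order [1, 2, 3, 4, 5, 6, 7, 8, 9, 10] the diagonal is [3, 3, 3, 3, 3, 3, 3, 3, 3, 3]. Computing the eigenvalues of L and sorting gives [0, 2, 2, 2, 2, 2, 5, 5, 5, 5]. The Fiedler value lambda_2 = 2 is strictly positive, so the graph is connected. The eigenvalues sum to 30, which equals trace(L) = 2|E|.

2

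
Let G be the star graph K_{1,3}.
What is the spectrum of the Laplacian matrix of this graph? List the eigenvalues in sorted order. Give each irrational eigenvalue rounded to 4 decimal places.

[0, 1, 1, 4]

The graph has 4 vertices and degree multiset [3, 1, 1, 1]; D is the diagonal matrix of degrees and L = D - A. Since every row of L sums to 0, the all-ones vector is in the kernel and 0 is an eigenvalue.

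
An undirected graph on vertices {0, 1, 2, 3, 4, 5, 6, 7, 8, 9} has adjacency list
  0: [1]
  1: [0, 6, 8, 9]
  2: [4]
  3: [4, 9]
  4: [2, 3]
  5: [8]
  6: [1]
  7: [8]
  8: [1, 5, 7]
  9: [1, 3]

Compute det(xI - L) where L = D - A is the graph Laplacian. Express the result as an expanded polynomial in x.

x^10 - 18x^9 + 132x^8 - 514x^7 + 1162x^6 - 1570x^5 + 1258x^4 - 568x^3 + 127x^2 - 10x

With the vertex order [0, 1, 2, 3, 4, 5, 6, 7, 8, 9], the degrees are [1, 4, 1, 2, 2, 1, 1, 1, 3, 2], giving D = diag(1, 4, 1, 2, 2, 1, 1, 1, 3, 2) and L = D - A. Computing det(xI - L) by cofactor expansion (or equivalently via sum-over-permutations) gives x^10 - 18x^9 + 132x^8 - 514x^7 + 1162x^6 - 1570x^5 + 1258x^4 - 568x^3 + 127x^2 - 10x. Since p(0) = det(-L) = 0, x divides p(x). The eigenvalues sum to 18, which equals trace(L) = 2|E|.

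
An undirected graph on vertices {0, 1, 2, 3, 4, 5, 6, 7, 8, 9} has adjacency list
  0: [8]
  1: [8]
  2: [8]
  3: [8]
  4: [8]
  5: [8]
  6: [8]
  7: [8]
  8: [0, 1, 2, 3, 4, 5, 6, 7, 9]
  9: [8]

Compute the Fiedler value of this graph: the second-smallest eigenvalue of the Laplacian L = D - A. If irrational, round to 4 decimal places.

1

With the vertex order [0, 1, 2, 3, 4, 5, 6, 7, 8, 9], the degrees are [1, 1, 1, 1, 1, 1, 1, 1, 9, 1], giving D = diag(1, 1, 1, 1, 1, 1, 1, 1, 9, 1) and L = D - A. The smallest Laplacian eigenvalue is always 0. The next one, lambda_2 = 1, measures how hard the graph is to disconnect: larger values mean better connectivity. By the matrix-tree theorem the graph has (1/10) * product of the nonzero eigenvalues = 1 spanning tree.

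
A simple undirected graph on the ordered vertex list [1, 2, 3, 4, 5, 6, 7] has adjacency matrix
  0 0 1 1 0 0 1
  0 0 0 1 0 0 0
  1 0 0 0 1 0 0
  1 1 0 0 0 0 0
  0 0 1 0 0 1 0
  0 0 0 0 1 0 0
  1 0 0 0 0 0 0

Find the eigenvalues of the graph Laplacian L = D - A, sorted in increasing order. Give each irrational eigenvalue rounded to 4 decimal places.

[0, 0.2603, 0.6262, 1.4055, 2.2742, 3.0996, 4.3342]

Each diagonal entry of L is the vertex degree and each off-diagonal entry is -1 where an edge is present, 0 otherwise; in the order [1, 2, 3, 4, 5, 6, 7] the diagonal is [3, 1, 2, 2, 2, 1, 1]. The multiplicity of 0 as a Laplacian eigenvalue equals the number of connected components. The single zero eigenvalue shows the graph is connected. There is one zero in the spectrum, matching the 1 component. The largest eigenvalue, 4.3342, is at most the vertex count 7.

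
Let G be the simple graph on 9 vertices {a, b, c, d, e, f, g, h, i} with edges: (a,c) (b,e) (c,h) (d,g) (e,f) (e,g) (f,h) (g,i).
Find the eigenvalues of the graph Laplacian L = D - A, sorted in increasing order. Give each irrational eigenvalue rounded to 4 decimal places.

[0, 0.1627, 0.5321, 1, 1, 2.0892, 3, 3.5723, 4.6437]

With the vertex order [a, b, c, d, e, f, g, h, i], the degrees are [1, 1, 2, 1, 3, 2, 3, 2, 1], giving D = diag(1, 1, 2, 1, 3, 2, 3, 2, 1) and L = D - A. Diagonalising L (or applying a numerical eigensolver to the 9x9 matrix) gives the spectrum above. The single zero eigenvalue shows the graph is connected.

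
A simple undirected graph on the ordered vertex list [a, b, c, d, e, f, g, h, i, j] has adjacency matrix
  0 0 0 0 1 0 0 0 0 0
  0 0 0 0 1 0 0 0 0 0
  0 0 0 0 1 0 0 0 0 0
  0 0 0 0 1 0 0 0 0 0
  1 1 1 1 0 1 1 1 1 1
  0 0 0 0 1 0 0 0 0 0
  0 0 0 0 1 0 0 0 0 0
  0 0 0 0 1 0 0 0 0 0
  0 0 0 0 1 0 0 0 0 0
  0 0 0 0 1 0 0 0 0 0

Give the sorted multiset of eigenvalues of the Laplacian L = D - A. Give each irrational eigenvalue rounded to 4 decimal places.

With the vertex order [a, b, c, d, e, f, g, h, i, j], the degrees are [1, 1, 1, 1, 9, 1, 1, 1, 1, 1], giving D = diag(1, 1, 1, 1, 9, 1, 1, 1, 1, 1) and L = D - A. Since every row of L sums to 0, the all-ones vector is in the kernel and 0 is an eigenvalue. The single zero eigenvalue shows the graph is connected. The eigenvalues sum to 18, which equals trace(L) = 2|E|. The largest eigenvalue, 10, is at most the vertex count 10.

[0, 1, 1, 1, 1, 1, 1, 1, 1, 10]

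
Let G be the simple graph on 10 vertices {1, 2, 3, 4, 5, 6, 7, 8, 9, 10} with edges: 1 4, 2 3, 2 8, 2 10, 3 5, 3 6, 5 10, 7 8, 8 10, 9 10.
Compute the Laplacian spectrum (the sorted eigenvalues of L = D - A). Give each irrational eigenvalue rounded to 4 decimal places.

With the vertex order [1, 2, 3, 4, 5, 6, 7, 8, 9, 10], the degrees are [1, 3, 3, 1, 2, 1, 1, 3, 1, 4], giving D = diag(1, 3, 3, 1, 2, 1, 1, 3, 1, 4) and L = D - A. L is symmetric positive semidefinite, so every eigenvalue is real and nonnegative. The 2 zero eigenvalues correspond to the 2 connected components. The largest eigenvalue, 5.3839, is at most the vertex count 10.

[0, 0, 0.5158, 0.7196, 1.3549, 2, 2.1414, 3.3393, 4.5451, 5.3839]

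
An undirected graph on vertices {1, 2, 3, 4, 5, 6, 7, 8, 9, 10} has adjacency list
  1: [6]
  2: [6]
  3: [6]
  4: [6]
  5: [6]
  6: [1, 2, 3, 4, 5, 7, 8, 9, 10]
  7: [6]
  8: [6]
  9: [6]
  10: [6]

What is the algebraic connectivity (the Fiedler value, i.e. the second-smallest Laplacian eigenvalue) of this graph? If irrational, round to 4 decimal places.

With the vertex order [1, 2, 3, 4, 5, 6, 7, 8, 9, 10], the degrees are [1, 1, 1, 1, 1, 9, 1, 1, 1, 1], giving D = diag(1, 1, 1, 1, 1, 9, 1, 1, 1, 1) and L = D - A. Computing the eigenvalues of L and sorting gives [0, 1, 1, 1, 1, 1, 1, 1, 1, 10]. The Fiedler value lambda_2 = 1 is strictly positive, so the graph is connected. The eigenvalues sum to 18, which equals trace(L) = 2|E|.

1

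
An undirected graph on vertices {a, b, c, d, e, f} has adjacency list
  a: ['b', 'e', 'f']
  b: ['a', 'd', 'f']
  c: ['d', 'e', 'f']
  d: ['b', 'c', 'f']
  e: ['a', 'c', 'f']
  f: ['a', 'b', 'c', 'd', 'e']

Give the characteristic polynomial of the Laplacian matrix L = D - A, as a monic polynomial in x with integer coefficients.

With the vertex order [a, b, c, d, e, f], the degrees are [3, 3, 3, 3, 3, 5], giving D = diag(3, 3, 3, 3, 3, 5) and L = D - A. Computing det(xI - L) by cofactor expansion (or equivalently via sum-over-permutations) gives x^6 - 20x^5 + 155x^4 - 580x^3 + 1045x^2 - 726x. Since p(0) = det(-L) = 0, x divides p(x). By the matrix-tree theorem the graph has (1/6) * product of the nonzero eigenvalues = 121 spanning trees.

x^6 - 20x^5 + 155x^4 - 580x^3 + 1045x^2 - 726x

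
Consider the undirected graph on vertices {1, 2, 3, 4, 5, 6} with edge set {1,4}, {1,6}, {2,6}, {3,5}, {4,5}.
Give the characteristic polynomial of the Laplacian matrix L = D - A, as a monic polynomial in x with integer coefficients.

Each diagonal entry of L is the vertex degree and each off-diagonal entry is -1 where an edge is present, 0 otherwise; in the order [1, 2, 3, 4, 5, 6] the diagonal is [2, 1, 1, 2, 2, 2]. Computing det(xI - L) by cofactor expansion (or equivalently via sum-over-permutations) gives x^6 - 10x^5 + 36x^4 - 56x^3 + 35x^2 - 6x. The constant term is 0 because L is singular (the all-ones vector lies in its kernel). There is one zero in the spectrum, matching the 1 component.

x^6 - 10x^5 + 36x^4 - 56x^3 + 35x^2 - 6x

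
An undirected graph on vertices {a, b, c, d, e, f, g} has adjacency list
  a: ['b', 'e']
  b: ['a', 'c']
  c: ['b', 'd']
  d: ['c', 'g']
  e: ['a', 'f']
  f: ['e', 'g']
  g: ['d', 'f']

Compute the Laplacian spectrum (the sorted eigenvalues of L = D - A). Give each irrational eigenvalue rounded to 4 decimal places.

[0, 0.7530, 0.7530, 2.4450, 2.4450, 3.8019, 3.8019]

Reading degrees in the order [a, b, c, d, e, f, g] gives [2, 2, 2, 2, 2, 2, 2]; set D = diag(2, 2, 2, 2, 2, 2, 2) and form L = D - A. Since every row of L sums to 0, the all-ones vector is in the kernel and 0 is an eigenvalue. The largest eigenvalue, 3.8019, is at most the vertex count 7.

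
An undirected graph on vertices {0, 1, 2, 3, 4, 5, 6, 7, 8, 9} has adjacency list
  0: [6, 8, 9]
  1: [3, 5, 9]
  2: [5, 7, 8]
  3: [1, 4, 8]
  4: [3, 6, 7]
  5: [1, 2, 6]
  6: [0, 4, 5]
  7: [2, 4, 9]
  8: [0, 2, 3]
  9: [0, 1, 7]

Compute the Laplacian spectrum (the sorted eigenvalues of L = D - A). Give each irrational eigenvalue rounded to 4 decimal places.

Each diagonal entry of L is the vertex degree and each off-diagonal entry is -1 where an edge is present, 0 otherwise; in the order [0, 1, 2, 3, 4, 5, 6, 7, 8, 9] the diagonal is [3, 3, 3, 3, 3, 3, 3, 3, 3, 3]. The multiplicity of 0 as a Laplacian eigenvalue equals the number of connected components. The eigenvalues sum to 30, which equals trace(L) = 2|E|. There is one zero in the spectrum, matching the 1 component.

[0, 2, 2, 2, 2, 2, 5, 5, 5, 5]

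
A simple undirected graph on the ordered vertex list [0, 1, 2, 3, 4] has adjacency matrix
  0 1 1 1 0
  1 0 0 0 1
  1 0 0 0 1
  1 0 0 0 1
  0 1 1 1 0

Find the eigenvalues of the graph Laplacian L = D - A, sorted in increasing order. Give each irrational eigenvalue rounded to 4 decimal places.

With the vertex order [0, 1, 2, 3, 4], the degrees are [3, 2, 2, 2, 3], giving D = diag(3, 2, 2, 2, 3) and L = D - A. L is symmetric positive semidefinite, so every eigenvalue is real and nonnegative. The largest eigenvalue, 5, is at most the vertex count 5.

[0, 2, 2, 3, 5]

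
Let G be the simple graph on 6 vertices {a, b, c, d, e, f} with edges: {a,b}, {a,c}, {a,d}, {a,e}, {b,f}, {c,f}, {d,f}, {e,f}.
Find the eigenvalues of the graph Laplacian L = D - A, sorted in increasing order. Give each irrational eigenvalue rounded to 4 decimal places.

Each diagonal entry of L is the vertex degree and each off-diagonal entry is -1 where an edge is present, 0 otherwise; in the order [a, b, c, d, e, f] the diagonal is [4, 2, 2, 2, 2, 4]. Since every row of L sums to 0, the all-ones vector is in the kernel and 0 is an eigenvalue. The single zero eigenvalue shows the graph is connected. There is one zero in the spectrum, matching the 1 component.

[0, 2, 2, 2, 4, 6]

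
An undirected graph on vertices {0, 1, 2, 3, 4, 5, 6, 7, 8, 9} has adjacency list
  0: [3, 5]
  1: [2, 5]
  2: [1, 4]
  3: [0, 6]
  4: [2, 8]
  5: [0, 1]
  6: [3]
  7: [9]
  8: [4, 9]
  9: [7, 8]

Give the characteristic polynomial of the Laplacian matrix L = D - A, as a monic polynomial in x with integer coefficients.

With the vertex order [0, 1, 2, 3, 4, 5, 6, 7, 8, 9], the degrees are [2, 2, 2, 2, 2, 2, 1, 1, 2, 2], giving D = diag(2, 2, 2, 2, 2, 2, 1, 1, 2, 2) and L = D - A. L has integer entries, so p(x) = det(xI - L) has integer coefficients. Expanding the determinant yields x^10 - 18x^9 + 136x^8 - 560x^7 + 1365x^6 - 2002x^5 + 1716x^4 - 792x^3 + 165x^2 - 10x. The constant term is 0 because L is singular (the all-ones vector lies in its kernel). There is one zero in the spectrum, matching the 1 component. The largest eigenvalue, 3.9021, is at most the vertex count 10.

x^10 - 18x^9 + 136x^8 - 560x^7 + 1365x^6 - 2002x^5 + 1716x^4 - 792x^3 + 165x^2 - 10x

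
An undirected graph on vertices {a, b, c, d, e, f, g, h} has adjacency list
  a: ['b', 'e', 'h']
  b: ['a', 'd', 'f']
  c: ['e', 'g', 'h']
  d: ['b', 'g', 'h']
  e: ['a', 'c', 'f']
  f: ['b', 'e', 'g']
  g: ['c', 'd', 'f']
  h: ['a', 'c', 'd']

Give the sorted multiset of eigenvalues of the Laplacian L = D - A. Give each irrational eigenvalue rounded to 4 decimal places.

[0, 2, 2, 2, 4, 4, 4, 6]

With the vertex order [a, b, c, d, e, f, g, h], the degrees are [3, 3, 3, 3, 3, 3, 3, 3], giving D = diag(3, 3, 3, 3, 3, 3, 3, 3) and L = D - A. Diagonalising L (or applying a numerical eigensolver to the 8x8 matrix) gives the spectrum above. The single zero eigenvalue shows the graph is connected. The eigenvalues sum to 24, which equals trace(L) = 2|E|. The largest eigenvalue, 6, is at most the vertex count 8.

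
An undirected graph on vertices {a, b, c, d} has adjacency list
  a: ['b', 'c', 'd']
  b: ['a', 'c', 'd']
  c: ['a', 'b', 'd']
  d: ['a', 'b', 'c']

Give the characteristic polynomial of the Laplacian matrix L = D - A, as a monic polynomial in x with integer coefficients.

x^4 - 12x^3 + 48x^2 - 64x

Each diagonal entry of L is the vertex degree and each off-diagonal entry is -1 where an edge is present, 0 otherwise; in the order [a, b, c, d] the diagonal is [3, 3, 3, 3]. L has integer entries, so p(x) = det(xI - L) has integer coefficients. Expanding the determinant yields x^4 - 12x^3 + 48x^2 - 64x. The coefficient of x^3 equals -trace(L) = -12, matching the sum of degrees. The eigenvalues sum to 12, which equals trace(L) = 2|E|. By the matrix-tree theorem the graph has (1/4) * product of the nonzero eigenvalues = 16 spanning trees.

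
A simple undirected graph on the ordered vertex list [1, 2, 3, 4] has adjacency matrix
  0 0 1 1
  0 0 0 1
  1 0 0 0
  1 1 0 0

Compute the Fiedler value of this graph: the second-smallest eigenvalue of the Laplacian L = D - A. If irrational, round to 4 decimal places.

Reading degrees in the order [1, 2, 3, 4] gives [2, 1, 1, 2]; set D = diag(2, 1, 1, 2) and form L = D - A. The smallest Laplacian eigenvalue is always 0. The next one, lambda_2 = 0.5858, measures how hard the graph is to disconnect: larger values mean better connectivity.

0.5858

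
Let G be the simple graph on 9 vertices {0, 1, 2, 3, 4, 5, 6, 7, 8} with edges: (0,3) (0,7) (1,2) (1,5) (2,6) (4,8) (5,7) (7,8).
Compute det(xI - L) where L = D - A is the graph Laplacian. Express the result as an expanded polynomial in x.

With the vertex order [0, 1, 2, 3, 4, 5, 6, 7, 8], the degrees are [2, 2, 2, 1, 1, 2, 1, 3, 2], giving D = diag(2, 2, 2, 1, 1, 2, 1, 3, 2) and L = D - A. L has integer entries, so p(x) = det(xI - L) has integer coefficients. Expanding the determinant yields x^9 - 16x^8 + 104x^7 - 354x^6 + 677x^5 - 724x^4 + 406x^3 - 104x^2 + 9x. Since p(0) = det(-L) = 0, x divides p(x). The eigenvalues sum to 16, which equals trace(L) = 2|E|.

x^9 - 16x^8 + 104x^7 - 354x^6 + 677x^5 - 724x^4 + 406x^3 - 104x^2 + 9x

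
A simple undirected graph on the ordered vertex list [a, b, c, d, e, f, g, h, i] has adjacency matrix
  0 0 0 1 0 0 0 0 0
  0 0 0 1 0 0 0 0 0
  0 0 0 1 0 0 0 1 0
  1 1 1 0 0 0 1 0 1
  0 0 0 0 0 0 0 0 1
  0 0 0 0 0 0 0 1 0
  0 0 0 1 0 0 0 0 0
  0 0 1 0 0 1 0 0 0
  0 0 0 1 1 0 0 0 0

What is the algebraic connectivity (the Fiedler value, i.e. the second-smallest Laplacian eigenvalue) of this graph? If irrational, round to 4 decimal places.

0.2483

With the vertex order [a, b, c, d, e, f, g, h, i], the degrees are [1, 1, 2, 5, 1, 1, 1, 2, 2], giving D = diag(1, 1, 2, 5, 1, 1, 1, 2, 2) and L = D - A. The sorted Laplacian eigenvalues are [0, 0.2483, 0.5063, 1, 1, 1.4950, 2.4702, 3.1767, 6.1036]; the algebraic connectivity is the second entry, 0.2483. By the matrix-tree theorem the graph has (1/9) * product of the nonzero eigenvalues = 1 spanning tree. There is one zero in the spectrum, matching the 1 component.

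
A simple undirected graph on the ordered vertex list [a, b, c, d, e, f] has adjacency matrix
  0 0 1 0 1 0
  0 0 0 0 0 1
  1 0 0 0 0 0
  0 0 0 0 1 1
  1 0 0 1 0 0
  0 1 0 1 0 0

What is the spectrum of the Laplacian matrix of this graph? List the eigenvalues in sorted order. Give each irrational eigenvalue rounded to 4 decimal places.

[0, 0.2679, 1, 2, 3, 3.7321]

Each diagonal entry of L is the vertex degree and each off-diagonal entry is -1 where an edge is present, 0 otherwise; in the order [a, b, c, d, e, f] the diagonal is [2, 1, 1, 2, 2, 2]. The multiplicity of 0 as a Laplacian eigenvalue equals the number of connected components.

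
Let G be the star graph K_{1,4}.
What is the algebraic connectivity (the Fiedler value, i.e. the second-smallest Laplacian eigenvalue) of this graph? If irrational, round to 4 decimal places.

The graph has 5 vertices and degree multiset [4, 1, 1, 1, 1]; D is the diagonal matrix of degrees and L = D - A. The sorted Laplacian eigenvalues are [0, 1, 1, 1, 5]; the algebraic connectivity is the second entry, 1. The largest eigenvalue, 5, is at most the vertex count 5.

1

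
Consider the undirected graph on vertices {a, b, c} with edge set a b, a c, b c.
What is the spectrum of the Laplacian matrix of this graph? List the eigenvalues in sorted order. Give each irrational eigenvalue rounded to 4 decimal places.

Reading degrees in the order [a, b, c] gives [2, 2, 2]; set D = diag(2, 2, 2) and form L = D - A. Diagonalising L (or applying a numerical eigensolver to the 3x3 matrix) gives the spectrum above. The single zero eigenvalue shows the graph is connected. By the matrix-tree theorem the graph has (1/3) * product of the nonzero eigenvalues = 3 spanning trees.

[0, 3, 3]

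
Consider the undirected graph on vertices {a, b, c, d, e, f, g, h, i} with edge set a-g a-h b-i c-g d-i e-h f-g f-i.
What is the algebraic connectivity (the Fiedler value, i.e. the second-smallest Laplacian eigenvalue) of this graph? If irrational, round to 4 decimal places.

0.1658

Reading degrees in the order [a, b, c, d, e, f, g, h, i] gives [2, 1, 1, 1, 1, 2, 3, 2, 3]; set D = diag(2, 1, 1, 1, 1, 2, 3, 2, 3) and form L = D - A. The smallest Laplacian eigenvalue is always 0. The next one, lambda_2 = 0.1658, measures how hard the graph is to disconnect: larger values mean better connectivity. The largest eigenvalue, 4.4909, is at most the vertex count 9.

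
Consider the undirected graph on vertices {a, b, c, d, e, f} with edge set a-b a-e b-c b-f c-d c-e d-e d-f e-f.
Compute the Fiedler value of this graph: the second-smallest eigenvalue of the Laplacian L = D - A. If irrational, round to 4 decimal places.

1.7857

With the vertex order [a, b, c, d, e, f], the degrees are [2, 3, 3, 3, 4, 3], giving D = diag(2, 3, 3, 3, 4, 3) and L = D - A. The smallest Laplacian eigenvalue is always 0. The next one, lambda_2 = 1.7857, measures how hard the graph is to disconnect: larger values mean better connectivity.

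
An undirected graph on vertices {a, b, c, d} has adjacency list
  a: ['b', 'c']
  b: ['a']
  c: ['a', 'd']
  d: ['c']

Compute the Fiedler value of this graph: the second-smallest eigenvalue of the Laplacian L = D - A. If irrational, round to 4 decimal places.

0.5858

Reading degrees in the order [a, b, c, d] gives [2, 1, 2, 1]; set D = diag(2, 1, 2, 1) and form L = D - A. The smallest Laplacian eigenvalue is always 0. The next one, lambda_2 = 0.5858, measures how hard the graph is to disconnect: larger values mean better connectivity. There is one zero in the spectrum, matching the 1 component.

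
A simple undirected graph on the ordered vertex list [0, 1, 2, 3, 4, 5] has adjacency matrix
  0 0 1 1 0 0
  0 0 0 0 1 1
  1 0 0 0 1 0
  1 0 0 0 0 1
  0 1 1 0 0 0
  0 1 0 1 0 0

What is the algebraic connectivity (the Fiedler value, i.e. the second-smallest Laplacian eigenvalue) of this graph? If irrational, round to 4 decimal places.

With the vertex order [0, 1, 2, 3, 4, 5], the degrees are [2, 2, 2, 2, 2, 2], giving D = diag(2, 2, 2, 2, 2, 2) and L = D - A. Computing the eigenvalues of L and sorting gives [0, 1, 1, 3, 3, 4]. The Fiedler value lambda_2 = 1 is strictly positive, so the graph is connected. The eigenvalues sum to 12, which equals trace(L) = 2|E|.

1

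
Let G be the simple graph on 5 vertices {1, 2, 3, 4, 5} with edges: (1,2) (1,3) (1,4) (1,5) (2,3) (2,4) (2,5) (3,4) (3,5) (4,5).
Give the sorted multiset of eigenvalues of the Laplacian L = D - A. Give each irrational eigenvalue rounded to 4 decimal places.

[0, 5, 5, 5, 5]

With the vertex order [1, 2, 3, 4, 5], the degrees are [4, 4, 4, 4, 4], giving D = diag(4, 4, 4, 4, 4) and L = D - A. L is symmetric positive semidefinite, so every eigenvalue is real and nonnegative. The eigenvalues sum to 20, which equals trace(L) = 2|E|. The largest eigenvalue, 5, is at most the vertex count 5.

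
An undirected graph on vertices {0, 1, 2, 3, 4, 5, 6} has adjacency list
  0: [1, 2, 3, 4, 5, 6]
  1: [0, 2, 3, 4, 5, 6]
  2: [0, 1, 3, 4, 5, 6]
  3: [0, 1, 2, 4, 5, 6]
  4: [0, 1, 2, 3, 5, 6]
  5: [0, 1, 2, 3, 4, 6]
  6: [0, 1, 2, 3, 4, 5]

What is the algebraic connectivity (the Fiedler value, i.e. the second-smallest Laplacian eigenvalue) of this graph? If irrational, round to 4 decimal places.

7

Each diagonal entry of L is the vertex degree and each off-diagonal entry is -1 where an edge is present, 0 otherwise; in the order [0, 1, 2, 3, 4, 5, 6] the diagonal is [6, 6, 6, 6, 6, 6, 6]. The smallest Laplacian eigenvalue is always 0. The next one, lambda_2 = 7, measures how hard the graph is to disconnect: larger values mean better connectivity. The largest eigenvalue, 7, is at most the vertex count 7. There is one zero in the spectrum, matching the 1 component.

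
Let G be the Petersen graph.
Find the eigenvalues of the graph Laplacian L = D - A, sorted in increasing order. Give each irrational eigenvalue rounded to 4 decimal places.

[0, 2, 2, 2, 2, 2, 5, 5, 5, 5]

The graph has 10 vertices and degree multiset [3, 3, 3, 3, 3, 3, 3, 3, 3, 3]; D is the diagonal matrix of degrees and L = D - A. Since every row of L sums to 0, the all-ones vector is in the kernel and 0 is an eigenvalue. The largest eigenvalue, 5, is at most the vertex count 10.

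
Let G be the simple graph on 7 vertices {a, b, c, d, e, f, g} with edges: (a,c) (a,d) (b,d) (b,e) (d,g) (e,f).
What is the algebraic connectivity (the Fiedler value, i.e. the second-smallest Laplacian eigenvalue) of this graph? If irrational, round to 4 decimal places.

With the vertex order [a, b, c, d, e, f, g], the degrees are [2, 2, 1, 3, 2, 1, 1], giving D = diag(2, 2, 1, 3, 2, 1, 1) and L = D - A. Computing the eigenvalues of L and sorting gives [0, 0.2603, 0.6262, 1.4055, 2.2742, 3.0996, 4.3342]. The Fiedler value lambda_2 = 0.2603 is strictly positive, so the graph is connected. There is one zero in the spectrum, matching the 1 component.

0.2603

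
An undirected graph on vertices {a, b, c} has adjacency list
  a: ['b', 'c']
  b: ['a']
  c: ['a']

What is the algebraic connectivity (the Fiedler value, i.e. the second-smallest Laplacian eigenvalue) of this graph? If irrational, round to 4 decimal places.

1

Each diagonal entry of L is the vertex degree and each off-diagonal entry is -1 where an edge is present, 0 otherwise; in the order [a, b, c] the diagonal is [2, 1, 1]. The sorted Laplacian eigenvalues are [0, 1, 3]; the algebraic connectivity is the second entry, 1. The eigenvalues sum to 4, which equals trace(L) = 2|E|. There is one zero in the spectrum, matching the 1 component.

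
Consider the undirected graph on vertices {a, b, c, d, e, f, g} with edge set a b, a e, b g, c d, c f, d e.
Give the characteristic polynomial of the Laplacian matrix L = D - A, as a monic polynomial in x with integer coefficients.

Each diagonal entry of L is the vertex degree and each off-diagonal entry is -1 where an edge is present, 0 otherwise; in the order [a, b, c, d, e, f, g] the diagonal is [2, 2, 2, 2, 2, 1, 1]. Computing det(xI - L) by cofactor expansion (or equivalently via sum-over-permutations) gives x^7 - 12x^6 + 55x^5 - 120x^4 + 126x^3 - 56x^2 + 7x. The constant term is 0 because L is singular (the all-ones vector lies in its kernel). The largest eigenvalue, 3.8019, is at most the vertex count 7. There is one zero in the spectrum, matching the 1 component.

x^7 - 12x^6 + 55x^5 - 120x^4 + 126x^3 - 56x^2 + 7x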